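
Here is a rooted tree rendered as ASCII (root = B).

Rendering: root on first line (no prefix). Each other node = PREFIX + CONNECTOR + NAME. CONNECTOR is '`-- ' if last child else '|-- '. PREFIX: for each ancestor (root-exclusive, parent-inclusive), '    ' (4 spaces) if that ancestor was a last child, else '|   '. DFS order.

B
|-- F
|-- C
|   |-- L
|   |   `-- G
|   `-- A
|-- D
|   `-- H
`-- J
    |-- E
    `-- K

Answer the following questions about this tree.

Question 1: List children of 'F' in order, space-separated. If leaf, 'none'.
Node F's children (from adjacency): (leaf)

Answer: none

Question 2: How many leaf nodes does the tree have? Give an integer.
Answer: 6

Derivation:
Leaves (nodes with no children): A, E, F, G, H, K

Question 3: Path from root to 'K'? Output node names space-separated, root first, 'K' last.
Answer: B J K

Derivation:
Walk down from root: B -> J -> K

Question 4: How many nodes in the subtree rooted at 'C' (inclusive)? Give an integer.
Subtree rooted at C contains: A, C, G, L
Count = 4

Answer: 4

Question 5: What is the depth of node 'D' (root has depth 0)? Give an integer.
Path from root to D: B -> D
Depth = number of edges = 1

Answer: 1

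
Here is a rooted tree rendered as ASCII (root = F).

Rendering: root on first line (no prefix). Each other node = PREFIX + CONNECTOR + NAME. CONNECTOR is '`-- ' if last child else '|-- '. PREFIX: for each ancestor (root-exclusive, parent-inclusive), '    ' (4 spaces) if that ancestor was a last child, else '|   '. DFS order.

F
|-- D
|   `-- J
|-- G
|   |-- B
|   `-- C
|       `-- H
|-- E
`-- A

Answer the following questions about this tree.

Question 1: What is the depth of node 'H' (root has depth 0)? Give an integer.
Path from root to H: F -> G -> C -> H
Depth = number of edges = 3

Answer: 3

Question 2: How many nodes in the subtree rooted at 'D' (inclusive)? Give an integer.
Subtree rooted at D contains: D, J
Count = 2

Answer: 2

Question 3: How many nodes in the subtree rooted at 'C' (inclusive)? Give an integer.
Answer: 2

Derivation:
Subtree rooted at C contains: C, H
Count = 2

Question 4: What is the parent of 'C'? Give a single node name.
Answer: G

Derivation:
Scan adjacency: C appears as child of G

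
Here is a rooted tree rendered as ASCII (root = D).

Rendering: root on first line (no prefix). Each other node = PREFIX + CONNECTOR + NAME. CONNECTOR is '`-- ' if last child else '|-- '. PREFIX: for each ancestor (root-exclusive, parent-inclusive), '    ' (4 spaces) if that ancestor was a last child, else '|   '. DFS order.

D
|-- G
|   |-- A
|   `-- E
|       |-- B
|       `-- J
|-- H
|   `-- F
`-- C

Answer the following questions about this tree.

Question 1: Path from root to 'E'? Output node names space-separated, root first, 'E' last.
Answer: D G E

Derivation:
Walk down from root: D -> G -> E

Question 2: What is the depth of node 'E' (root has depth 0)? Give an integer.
Answer: 2

Derivation:
Path from root to E: D -> G -> E
Depth = number of edges = 2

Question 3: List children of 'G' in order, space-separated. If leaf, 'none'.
Answer: A E

Derivation:
Node G's children (from adjacency): A, E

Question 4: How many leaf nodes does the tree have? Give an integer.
Answer: 5

Derivation:
Leaves (nodes with no children): A, B, C, F, J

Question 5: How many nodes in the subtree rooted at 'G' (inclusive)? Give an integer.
Subtree rooted at G contains: A, B, E, G, J
Count = 5

Answer: 5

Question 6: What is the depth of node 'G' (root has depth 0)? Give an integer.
Answer: 1

Derivation:
Path from root to G: D -> G
Depth = number of edges = 1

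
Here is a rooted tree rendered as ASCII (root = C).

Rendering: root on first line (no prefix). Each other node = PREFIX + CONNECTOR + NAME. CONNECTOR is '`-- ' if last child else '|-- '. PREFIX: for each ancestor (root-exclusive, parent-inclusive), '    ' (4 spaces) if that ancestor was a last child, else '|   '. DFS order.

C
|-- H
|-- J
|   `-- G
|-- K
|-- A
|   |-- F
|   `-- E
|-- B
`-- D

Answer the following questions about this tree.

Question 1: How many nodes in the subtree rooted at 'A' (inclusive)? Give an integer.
Subtree rooted at A contains: A, E, F
Count = 3

Answer: 3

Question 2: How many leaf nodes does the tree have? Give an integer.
Leaves (nodes with no children): B, D, E, F, G, H, K

Answer: 7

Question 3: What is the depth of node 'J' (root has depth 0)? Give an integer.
Answer: 1

Derivation:
Path from root to J: C -> J
Depth = number of edges = 1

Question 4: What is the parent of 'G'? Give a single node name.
Answer: J

Derivation:
Scan adjacency: G appears as child of J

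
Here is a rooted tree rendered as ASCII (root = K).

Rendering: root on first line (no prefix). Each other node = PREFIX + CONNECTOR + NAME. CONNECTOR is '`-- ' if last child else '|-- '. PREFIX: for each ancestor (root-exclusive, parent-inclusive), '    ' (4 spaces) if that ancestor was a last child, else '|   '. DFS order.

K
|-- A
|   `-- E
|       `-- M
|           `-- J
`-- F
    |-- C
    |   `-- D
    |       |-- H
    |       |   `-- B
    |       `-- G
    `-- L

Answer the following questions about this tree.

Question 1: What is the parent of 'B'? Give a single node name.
Scan adjacency: B appears as child of H

Answer: H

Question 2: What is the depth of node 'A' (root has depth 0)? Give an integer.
Answer: 1

Derivation:
Path from root to A: K -> A
Depth = number of edges = 1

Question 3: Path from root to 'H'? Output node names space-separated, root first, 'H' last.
Walk down from root: K -> F -> C -> D -> H

Answer: K F C D H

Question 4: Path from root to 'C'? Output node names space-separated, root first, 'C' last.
Walk down from root: K -> F -> C

Answer: K F C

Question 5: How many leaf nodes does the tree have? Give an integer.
Leaves (nodes with no children): B, G, J, L

Answer: 4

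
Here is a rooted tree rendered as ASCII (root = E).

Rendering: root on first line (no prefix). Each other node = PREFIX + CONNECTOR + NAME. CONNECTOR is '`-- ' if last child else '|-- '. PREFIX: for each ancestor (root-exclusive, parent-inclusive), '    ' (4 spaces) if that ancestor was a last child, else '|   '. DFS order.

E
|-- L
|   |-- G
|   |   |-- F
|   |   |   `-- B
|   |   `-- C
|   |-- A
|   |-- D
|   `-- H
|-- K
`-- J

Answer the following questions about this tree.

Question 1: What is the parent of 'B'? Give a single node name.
Scan adjacency: B appears as child of F

Answer: F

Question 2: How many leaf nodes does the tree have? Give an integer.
Answer: 7

Derivation:
Leaves (nodes with no children): A, B, C, D, H, J, K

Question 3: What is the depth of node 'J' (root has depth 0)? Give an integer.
Answer: 1

Derivation:
Path from root to J: E -> J
Depth = number of edges = 1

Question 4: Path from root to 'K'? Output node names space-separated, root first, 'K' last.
Walk down from root: E -> K

Answer: E K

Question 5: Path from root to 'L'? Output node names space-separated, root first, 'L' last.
Answer: E L

Derivation:
Walk down from root: E -> L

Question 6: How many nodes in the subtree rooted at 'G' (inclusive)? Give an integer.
Answer: 4

Derivation:
Subtree rooted at G contains: B, C, F, G
Count = 4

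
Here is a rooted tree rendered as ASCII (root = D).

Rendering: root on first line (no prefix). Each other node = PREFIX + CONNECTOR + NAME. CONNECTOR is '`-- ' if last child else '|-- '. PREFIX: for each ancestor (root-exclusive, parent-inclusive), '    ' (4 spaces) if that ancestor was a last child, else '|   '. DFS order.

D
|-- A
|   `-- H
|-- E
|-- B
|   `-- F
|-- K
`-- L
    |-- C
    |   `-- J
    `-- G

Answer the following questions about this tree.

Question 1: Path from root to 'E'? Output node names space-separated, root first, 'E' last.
Answer: D E

Derivation:
Walk down from root: D -> E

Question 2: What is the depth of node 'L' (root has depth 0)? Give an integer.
Answer: 1

Derivation:
Path from root to L: D -> L
Depth = number of edges = 1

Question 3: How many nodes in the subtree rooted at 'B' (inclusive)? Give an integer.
Subtree rooted at B contains: B, F
Count = 2

Answer: 2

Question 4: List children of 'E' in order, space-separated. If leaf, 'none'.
Answer: none

Derivation:
Node E's children (from adjacency): (leaf)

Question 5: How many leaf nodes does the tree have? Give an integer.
Answer: 6

Derivation:
Leaves (nodes with no children): E, F, G, H, J, K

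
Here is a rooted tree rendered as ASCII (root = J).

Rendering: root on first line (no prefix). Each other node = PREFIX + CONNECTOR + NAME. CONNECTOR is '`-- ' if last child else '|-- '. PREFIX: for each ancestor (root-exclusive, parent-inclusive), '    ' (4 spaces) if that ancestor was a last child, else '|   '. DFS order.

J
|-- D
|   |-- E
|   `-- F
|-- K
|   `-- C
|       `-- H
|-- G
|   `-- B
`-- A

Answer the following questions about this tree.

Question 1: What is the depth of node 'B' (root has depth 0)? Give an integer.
Answer: 2

Derivation:
Path from root to B: J -> G -> B
Depth = number of edges = 2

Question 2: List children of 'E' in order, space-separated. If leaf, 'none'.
Answer: none

Derivation:
Node E's children (from adjacency): (leaf)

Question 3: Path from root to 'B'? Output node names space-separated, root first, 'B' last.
Answer: J G B

Derivation:
Walk down from root: J -> G -> B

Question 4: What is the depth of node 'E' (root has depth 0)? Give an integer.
Answer: 2

Derivation:
Path from root to E: J -> D -> E
Depth = number of edges = 2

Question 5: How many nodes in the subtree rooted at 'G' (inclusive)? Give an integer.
Answer: 2

Derivation:
Subtree rooted at G contains: B, G
Count = 2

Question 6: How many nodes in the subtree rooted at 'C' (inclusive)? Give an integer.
Subtree rooted at C contains: C, H
Count = 2

Answer: 2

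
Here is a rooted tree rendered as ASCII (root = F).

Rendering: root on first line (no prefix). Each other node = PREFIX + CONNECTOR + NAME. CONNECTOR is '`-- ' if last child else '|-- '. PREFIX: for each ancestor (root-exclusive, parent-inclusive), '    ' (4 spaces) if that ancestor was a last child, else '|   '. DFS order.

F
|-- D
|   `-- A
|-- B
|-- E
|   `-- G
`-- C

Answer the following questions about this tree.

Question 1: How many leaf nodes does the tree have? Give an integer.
Answer: 4

Derivation:
Leaves (nodes with no children): A, B, C, G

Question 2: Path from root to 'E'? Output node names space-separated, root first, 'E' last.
Answer: F E

Derivation:
Walk down from root: F -> E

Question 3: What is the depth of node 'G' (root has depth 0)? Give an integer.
Path from root to G: F -> E -> G
Depth = number of edges = 2

Answer: 2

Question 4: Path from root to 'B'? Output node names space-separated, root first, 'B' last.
Answer: F B

Derivation:
Walk down from root: F -> B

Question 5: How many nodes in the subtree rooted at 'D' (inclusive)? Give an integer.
Answer: 2

Derivation:
Subtree rooted at D contains: A, D
Count = 2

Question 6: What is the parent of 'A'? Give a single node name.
Answer: D

Derivation:
Scan adjacency: A appears as child of D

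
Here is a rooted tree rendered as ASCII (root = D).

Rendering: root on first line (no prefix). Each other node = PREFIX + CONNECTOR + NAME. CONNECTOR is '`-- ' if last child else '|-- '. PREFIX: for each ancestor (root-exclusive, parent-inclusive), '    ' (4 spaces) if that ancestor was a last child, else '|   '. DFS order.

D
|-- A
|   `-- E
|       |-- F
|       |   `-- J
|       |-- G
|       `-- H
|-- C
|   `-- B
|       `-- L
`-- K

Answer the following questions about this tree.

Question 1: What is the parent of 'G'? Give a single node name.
Scan adjacency: G appears as child of E

Answer: E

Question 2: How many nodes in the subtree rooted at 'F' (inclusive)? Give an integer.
Answer: 2

Derivation:
Subtree rooted at F contains: F, J
Count = 2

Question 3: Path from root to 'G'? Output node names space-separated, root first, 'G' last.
Answer: D A E G

Derivation:
Walk down from root: D -> A -> E -> G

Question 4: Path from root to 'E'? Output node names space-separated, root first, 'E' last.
Answer: D A E

Derivation:
Walk down from root: D -> A -> E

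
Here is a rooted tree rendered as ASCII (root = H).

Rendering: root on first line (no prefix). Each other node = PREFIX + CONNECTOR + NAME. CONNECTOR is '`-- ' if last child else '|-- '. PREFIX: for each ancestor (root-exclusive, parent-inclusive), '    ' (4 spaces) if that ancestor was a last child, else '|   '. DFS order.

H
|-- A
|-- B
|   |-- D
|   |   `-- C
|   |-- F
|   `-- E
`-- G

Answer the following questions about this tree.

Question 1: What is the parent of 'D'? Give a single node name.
Answer: B

Derivation:
Scan adjacency: D appears as child of B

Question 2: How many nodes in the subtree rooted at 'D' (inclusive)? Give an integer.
Subtree rooted at D contains: C, D
Count = 2

Answer: 2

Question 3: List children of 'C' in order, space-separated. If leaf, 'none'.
Node C's children (from adjacency): (leaf)

Answer: none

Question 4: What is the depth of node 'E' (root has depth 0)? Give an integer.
Answer: 2

Derivation:
Path from root to E: H -> B -> E
Depth = number of edges = 2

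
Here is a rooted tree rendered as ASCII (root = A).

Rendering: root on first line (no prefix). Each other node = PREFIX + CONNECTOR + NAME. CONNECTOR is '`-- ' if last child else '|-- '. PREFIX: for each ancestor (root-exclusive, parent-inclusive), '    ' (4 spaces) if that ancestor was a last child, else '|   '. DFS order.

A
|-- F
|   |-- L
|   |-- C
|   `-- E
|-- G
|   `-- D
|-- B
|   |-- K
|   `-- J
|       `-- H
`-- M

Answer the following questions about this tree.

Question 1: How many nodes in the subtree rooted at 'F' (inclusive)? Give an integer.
Answer: 4

Derivation:
Subtree rooted at F contains: C, E, F, L
Count = 4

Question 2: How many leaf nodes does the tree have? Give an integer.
Answer: 7

Derivation:
Leaves (nodes with no children): C, D, E, H, K, L, M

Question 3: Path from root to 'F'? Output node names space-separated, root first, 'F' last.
Walk down from root: A -> F

Answer: A F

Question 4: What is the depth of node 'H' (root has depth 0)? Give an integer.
Answer: 3

Derivation:
Path from root to H: A -> B -> J -> H
Depth = number of edges = 3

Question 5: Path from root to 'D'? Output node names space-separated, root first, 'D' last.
Answer: A G D

Derivation:
Walk down from root: A -> G -> D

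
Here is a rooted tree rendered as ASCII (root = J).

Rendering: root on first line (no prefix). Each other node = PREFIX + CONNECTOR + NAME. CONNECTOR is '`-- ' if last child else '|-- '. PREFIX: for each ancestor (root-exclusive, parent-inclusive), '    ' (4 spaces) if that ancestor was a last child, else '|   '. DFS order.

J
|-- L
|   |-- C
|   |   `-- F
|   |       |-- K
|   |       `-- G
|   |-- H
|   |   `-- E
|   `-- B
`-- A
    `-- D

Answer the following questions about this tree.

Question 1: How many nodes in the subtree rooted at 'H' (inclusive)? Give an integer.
Subtree rooted at H contains: E, H
Count = 2

Answer: 2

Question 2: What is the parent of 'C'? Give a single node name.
Scan adjacency: C appears as child of L

Answer: L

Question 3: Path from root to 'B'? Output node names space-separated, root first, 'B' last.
Walk down from root: J -> L -> B

Answer: J L B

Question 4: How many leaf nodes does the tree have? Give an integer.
Leaves (nodes with no children): B, D, E, G, K

Answer: 5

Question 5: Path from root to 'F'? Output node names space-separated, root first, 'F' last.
Walk down from root: J -> L -> C -> F

Answer: J L C F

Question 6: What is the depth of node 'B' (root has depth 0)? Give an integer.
Path from root to B: J -> L -> B
Depth = number of edges = 2

Answer: 2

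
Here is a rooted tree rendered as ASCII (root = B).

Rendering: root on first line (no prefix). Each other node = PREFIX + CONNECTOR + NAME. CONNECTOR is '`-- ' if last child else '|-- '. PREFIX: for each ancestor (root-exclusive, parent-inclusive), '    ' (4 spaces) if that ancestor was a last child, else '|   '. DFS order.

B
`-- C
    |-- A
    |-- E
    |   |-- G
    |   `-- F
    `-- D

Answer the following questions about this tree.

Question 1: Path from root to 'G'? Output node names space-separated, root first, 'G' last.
Walk down from root: B -> C -> E -> G

Answer: B C E G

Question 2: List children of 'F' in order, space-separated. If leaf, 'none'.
Node F's children (from adjacency): (leaf)

Answer: none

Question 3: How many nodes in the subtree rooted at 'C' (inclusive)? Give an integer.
Subtree rooted at C contains: A, C, D, E, F, G
Count = 6

Answer: 6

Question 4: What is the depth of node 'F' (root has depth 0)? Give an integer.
Path from root to F: B -> C -> E -> F
Depth = number of edges = 3

Answer: 3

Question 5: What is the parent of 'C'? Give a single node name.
Scan adjacency: C appears as child of B

Answer: B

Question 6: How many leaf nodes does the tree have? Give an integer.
Leaves (nodes with no children): A, D, F, G

Answer: 4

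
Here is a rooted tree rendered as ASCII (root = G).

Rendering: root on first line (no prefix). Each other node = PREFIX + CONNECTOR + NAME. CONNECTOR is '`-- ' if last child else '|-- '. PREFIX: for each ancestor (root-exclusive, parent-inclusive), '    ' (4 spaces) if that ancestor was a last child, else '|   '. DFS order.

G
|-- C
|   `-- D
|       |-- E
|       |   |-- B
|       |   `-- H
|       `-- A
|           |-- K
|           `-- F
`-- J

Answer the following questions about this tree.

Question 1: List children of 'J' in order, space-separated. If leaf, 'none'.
Answer: none

Derivation:
Node J's children (from adjacency): (leaf)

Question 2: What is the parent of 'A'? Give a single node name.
Answer: D

Derivation:
Scan adjacency: A appears as child of D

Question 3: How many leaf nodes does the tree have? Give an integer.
Answer: 5

Derivation:
Leaves (nodes with no children): B, F, H, J, K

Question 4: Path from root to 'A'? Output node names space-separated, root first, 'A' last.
Walk down from root: G -> C -> D -> A

Answer: G C D A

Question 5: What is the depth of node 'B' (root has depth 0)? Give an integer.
Answer: 4

Derivation:
Path from root to B: G -> C -> D -> E -> B
Depth = number of edges = 4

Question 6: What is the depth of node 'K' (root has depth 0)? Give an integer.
Answer: 4

Derivation:
Path from root to K: G -> C -> D -> A -> K
Depth = number of edges = 4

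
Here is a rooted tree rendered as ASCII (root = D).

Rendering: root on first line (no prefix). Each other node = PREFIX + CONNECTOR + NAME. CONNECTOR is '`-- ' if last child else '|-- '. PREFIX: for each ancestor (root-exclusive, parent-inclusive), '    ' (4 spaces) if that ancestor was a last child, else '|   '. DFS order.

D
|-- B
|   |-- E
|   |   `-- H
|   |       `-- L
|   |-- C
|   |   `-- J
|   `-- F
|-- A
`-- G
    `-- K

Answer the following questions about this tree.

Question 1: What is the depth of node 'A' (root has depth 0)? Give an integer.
Answer: 1

Derivation:
Path from root to A: D -> A
Depth = number of edges = 1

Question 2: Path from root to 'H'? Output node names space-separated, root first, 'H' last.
Walk down from root: D -> B -> E -> H

Answer: D B E H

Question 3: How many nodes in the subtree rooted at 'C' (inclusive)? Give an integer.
Answer: 2

Derivation:
Subtree rooted at C contains: C, J
Count = 2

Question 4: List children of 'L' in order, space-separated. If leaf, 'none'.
Answer: none

Derivation:
Node L's children (from adjacency): (leaf)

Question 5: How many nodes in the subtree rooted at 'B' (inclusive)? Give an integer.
Subtree rooted at B contains: B, C, E, F, H, J, L
Count = 7

Answer: 7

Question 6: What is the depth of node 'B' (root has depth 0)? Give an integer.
Path from root to B: D -> B
Depth = number of edges = 1

Answer: 1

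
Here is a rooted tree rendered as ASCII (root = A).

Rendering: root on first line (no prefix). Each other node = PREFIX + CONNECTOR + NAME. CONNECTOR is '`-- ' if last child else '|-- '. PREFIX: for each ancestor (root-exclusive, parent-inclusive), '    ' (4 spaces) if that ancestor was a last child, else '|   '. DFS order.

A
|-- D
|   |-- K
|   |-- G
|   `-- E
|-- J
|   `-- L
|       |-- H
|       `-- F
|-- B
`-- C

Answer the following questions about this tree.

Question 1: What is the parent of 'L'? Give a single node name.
Scan adjacency: L appears as child of J

Answer: J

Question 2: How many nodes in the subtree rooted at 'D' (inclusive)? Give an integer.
Answer: 4

Derivation:
Subtree rooted at D contains: D, E, G, K
Count = 4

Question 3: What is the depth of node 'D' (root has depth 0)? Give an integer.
Path from root to D: A -> D
Depth = number of edges = 1

Answer: 1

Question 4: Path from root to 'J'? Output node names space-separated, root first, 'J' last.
Answer: A J

Derivation:
Walk down from root: A -> J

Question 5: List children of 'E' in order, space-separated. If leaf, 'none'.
Node E's children (from adjacency): (leaf)

Answer: none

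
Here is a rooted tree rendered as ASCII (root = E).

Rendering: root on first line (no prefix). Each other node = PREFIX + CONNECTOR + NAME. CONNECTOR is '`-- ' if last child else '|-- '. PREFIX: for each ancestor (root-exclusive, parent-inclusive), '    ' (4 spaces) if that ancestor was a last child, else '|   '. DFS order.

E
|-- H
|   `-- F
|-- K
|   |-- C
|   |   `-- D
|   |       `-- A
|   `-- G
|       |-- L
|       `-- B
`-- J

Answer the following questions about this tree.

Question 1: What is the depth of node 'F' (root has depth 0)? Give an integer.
Answer: 2

Derivation:
Path from root to F: E -> H -> F
Depth = number of edges = 2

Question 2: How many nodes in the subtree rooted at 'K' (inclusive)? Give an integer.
Subtree rooted at K contains: A, B, C, D, G, K, L
Count = 7

Answer: 7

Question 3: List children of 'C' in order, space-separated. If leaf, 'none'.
Node C's children (from adjacency): D

Answer: D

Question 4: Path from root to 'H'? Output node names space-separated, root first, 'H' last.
Walk down from root: E -> H

Answer: E H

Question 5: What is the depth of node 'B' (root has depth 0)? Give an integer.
Path from root to B: E -> K -> G -> B
Depth = number of edges = 3

Answer: 3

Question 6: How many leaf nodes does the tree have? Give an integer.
Leaves (nodes with no children): A, B, F, J, L

Answer: 5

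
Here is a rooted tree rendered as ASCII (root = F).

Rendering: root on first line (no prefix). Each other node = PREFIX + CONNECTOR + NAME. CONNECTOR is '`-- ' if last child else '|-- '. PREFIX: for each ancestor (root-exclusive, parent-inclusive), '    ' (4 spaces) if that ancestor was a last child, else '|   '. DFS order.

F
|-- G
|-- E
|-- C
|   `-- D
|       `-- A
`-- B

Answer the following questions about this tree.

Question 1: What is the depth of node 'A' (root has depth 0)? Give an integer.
Path from root to A: F -> C -> D -> A
Depth = number of edges = 3

Answer: 3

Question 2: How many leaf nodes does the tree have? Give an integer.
Leaves (nodes with no children): A, B, E, G

Answer: 4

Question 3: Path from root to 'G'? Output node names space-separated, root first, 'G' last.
Walk down from root: F -> G

Answer: F G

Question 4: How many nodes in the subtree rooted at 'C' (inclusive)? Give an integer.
Subtree rooted at C contains: A, C, D
Count = 3

Answer: 3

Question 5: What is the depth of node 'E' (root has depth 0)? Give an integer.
Answer: 1

Derivation:
Path from root to E: F -> E
Depth = number of edges = 1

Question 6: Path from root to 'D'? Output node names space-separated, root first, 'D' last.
Walk down from root: F -> C -> D

Answer: F C D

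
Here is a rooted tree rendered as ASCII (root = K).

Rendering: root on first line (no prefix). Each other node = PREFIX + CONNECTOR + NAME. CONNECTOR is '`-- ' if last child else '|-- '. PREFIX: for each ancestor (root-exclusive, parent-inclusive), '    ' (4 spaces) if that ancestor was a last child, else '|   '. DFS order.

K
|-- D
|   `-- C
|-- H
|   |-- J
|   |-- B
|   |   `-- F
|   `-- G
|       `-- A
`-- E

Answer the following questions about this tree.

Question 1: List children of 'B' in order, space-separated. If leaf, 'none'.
Answer: F

Derivation:
Node B's children (from adjacency): F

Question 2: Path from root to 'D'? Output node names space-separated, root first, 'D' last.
Walk down from root: K -> D

Answer: K D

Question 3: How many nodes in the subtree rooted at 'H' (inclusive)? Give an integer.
Answer: 6

Derivation:
Subtree rooted at H contains: A, B, F, G, H, J
Count = 6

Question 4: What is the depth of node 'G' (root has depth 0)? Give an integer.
Path from root to G: K -> H -> G
Depth = number of edges = 2

Answer: 2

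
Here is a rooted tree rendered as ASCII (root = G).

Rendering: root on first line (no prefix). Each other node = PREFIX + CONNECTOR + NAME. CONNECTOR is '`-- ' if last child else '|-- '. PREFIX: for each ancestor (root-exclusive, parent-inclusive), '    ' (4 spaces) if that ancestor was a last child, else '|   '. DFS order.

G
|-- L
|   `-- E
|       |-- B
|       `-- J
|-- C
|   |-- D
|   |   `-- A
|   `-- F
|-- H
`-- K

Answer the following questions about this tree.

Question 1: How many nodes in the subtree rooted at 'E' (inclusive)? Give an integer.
Subtree rooted at E contains: B, E, J
Count = 3

Answer: 3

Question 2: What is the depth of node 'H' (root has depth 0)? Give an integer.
Path from root to H: G -> H
Depth = number of edges = 1

Answer: 1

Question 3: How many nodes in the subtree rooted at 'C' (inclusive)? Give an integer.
Answer: 4

Derivation:
Subtree rooted at C contains: A, C, D, F
Count = 4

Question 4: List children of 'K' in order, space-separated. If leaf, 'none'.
Answer: none

Derivation:
Node K's children (from adjacency): (leaf)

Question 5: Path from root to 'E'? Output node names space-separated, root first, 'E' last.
Walk down from root: G -> L -> E

Answer: G L E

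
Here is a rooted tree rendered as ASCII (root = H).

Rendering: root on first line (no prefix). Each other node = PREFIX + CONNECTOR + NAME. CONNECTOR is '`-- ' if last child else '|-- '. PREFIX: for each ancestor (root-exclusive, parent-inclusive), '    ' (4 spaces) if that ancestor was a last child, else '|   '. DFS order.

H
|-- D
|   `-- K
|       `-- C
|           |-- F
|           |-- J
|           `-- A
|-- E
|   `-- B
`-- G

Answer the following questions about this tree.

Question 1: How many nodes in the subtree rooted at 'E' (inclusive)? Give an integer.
Subtree rooted at E contains: B, E
Count = 2

Answer: 2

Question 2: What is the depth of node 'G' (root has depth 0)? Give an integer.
Answer: 1

Derivation:
Path from root to G: H -> G
Depth = number of edges = 1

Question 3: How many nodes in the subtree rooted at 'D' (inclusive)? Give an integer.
Answer: 6

Derivation:
Subtree rooted at D contains: A, C, D, F, J, K
Count = 6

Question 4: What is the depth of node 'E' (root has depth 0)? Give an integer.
Answer: 1

Derivation:
Path from root to E: H -> E
Depth = number of edges = 1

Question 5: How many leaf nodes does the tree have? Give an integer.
Answer: 5

Derivation:
Leaves (nodes with no children): A, B, F, G, J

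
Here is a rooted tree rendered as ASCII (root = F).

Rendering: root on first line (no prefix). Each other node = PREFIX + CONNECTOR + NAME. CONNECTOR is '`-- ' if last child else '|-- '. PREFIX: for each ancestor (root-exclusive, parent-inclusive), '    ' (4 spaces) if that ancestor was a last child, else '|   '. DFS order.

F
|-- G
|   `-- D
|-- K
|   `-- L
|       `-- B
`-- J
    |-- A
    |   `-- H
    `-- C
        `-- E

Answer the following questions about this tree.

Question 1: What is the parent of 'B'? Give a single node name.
Scan adjacency: B appears as child of L

Answer: L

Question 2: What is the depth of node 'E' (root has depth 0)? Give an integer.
Path from root to E: F -> J -> C -> E
Depth = number of edges = 3

Answer: 3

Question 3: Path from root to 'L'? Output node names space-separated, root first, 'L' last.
Walk down from root: F -> K -> L

Answer: F K L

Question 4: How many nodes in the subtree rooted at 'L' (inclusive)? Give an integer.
Answer: 2

Derivation:
Subtree rooted at L contains: B, L
Count = 2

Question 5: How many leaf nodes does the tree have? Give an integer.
Leaves (nodes with no children): B, D, E, H

Answer: 4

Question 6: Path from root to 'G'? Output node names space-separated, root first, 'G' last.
Walk down from root: F -> G

Answer: F G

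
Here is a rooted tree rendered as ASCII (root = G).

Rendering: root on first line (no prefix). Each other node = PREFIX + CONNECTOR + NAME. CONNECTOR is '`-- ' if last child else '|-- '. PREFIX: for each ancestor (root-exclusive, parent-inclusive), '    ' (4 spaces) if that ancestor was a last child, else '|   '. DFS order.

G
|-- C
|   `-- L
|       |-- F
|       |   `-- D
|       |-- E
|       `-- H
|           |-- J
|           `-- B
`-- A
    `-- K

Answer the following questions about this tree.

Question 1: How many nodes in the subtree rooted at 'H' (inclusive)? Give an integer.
Answer: 3

Derivation:
Subtree rooted at H contains: B, H, J
Count = 3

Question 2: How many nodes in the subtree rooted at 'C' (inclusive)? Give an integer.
Subtree rooted at C contains: B, C, D, E, F, H, J, L
Count = 8

Answer: 8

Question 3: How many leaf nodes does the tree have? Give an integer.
Answer: 5

Derivation:
Leaves (nodes with no children): B, D, E, J, K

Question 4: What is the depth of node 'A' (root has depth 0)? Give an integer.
Answer: 1

Derivation:
Path from root to A: G -> A
Depth = number of edges = 1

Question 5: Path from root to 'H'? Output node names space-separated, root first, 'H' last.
Walk down from root: G -> C -> L -> H

Answer: G C L H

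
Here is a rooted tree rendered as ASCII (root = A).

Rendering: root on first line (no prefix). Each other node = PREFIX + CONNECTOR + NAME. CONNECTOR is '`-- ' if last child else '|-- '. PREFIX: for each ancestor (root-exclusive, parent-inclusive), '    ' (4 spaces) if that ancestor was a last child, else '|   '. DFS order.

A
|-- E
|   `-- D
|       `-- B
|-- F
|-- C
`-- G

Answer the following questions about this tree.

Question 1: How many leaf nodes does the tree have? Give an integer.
Leaves (nodes with no children): B, C, F, G

Answer: 4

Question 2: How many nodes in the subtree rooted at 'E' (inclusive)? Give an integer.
Subtree rooted at E contains: B, D, E
Count = 3

Answer: 3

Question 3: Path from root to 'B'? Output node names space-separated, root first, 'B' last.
Answer: A E D B

Derivation:
Walk down from root: A -> E -> D -> B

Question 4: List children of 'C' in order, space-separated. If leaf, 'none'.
Answer: none

Derivation:
Node C's children (from adjacency): (leaf)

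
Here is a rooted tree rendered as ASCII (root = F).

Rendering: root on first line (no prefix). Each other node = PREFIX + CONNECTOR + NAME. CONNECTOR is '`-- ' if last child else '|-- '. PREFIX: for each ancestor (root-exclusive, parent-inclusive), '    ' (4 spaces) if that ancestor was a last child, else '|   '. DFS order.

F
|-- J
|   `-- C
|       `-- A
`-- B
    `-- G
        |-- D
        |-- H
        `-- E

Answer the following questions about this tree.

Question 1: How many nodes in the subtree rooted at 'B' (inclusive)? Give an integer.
Answer: 5

Derivation:
Subtree rooted at B contains: B, D, E, G, H
Count = 5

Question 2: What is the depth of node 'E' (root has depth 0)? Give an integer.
Answer: 3

Derivation:
Path from root to E: F -> B -> G -> E
Depth = number of edges = 3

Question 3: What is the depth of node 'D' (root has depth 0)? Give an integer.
Answer: 3

Derivation:
Path from root to D: F -> B -> G -> D
Depth = number of edges = 3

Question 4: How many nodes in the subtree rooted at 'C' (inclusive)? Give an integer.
Answer: 2

Derivation:
Subtree rooted at C contains: A, C
Count = 2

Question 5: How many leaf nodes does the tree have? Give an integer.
Leaves (nodes with no children): A, D, E, H

Answer: 4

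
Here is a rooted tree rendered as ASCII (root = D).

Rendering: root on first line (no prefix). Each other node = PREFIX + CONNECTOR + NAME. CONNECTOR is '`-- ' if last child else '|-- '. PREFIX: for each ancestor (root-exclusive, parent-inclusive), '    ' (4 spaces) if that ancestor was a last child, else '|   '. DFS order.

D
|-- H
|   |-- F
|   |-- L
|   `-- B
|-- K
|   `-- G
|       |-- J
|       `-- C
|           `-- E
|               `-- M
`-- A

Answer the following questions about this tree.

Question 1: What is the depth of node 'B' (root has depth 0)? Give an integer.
Path from root to B: D -> H -> B
Depth = number of edges = 2

Answer: 2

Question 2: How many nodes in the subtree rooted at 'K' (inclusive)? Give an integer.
Answer: 6

Derivation:
Subtree rooted at K contains: C, E, G, J, K, M
Count = 6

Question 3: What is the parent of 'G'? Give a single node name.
Scan adjacency: G appears as child of K

Answer: K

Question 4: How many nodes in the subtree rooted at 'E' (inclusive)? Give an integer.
Subtree rooted at E contains: E, M
Count = 2

Answer: 2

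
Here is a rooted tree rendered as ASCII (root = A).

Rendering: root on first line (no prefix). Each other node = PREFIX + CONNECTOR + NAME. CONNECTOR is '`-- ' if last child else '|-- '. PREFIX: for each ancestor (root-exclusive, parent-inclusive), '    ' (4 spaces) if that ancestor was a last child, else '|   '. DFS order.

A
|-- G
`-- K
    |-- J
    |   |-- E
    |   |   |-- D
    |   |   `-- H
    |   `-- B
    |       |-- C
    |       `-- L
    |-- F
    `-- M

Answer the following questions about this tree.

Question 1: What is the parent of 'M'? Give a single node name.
Scan adjacency: M appears as child of K

Answer: K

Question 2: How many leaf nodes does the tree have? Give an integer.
Answer: 7

Derivation:
Leaves (nodes with no children): C, D, F, G, H, L, M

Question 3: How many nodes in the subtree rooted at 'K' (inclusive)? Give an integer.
Subtree rooted at K contains: B, C, D, E, F, H, J, K, L, M
Count = 10

Answer: 10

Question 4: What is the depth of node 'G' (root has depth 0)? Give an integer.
Path from root to G: A -> G
Depth = number of edges = 1

Answer: 1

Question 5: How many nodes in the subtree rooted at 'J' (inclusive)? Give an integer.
Subtree rooted at J contains: B, C, D, E, H, J, L
Count = 7

Answer: 7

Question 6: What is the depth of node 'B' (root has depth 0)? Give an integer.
Answer: 3

Derivation:
Path from root to B: A -> K -> J -> B
Depth = number of edges = 3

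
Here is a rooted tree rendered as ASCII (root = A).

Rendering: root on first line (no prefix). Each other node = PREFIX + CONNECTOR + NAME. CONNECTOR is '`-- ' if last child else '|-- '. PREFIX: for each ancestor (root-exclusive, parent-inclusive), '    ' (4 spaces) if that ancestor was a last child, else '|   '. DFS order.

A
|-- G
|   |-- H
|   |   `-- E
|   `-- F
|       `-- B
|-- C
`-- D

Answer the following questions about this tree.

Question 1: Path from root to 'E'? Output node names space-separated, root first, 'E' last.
Walk down from root: A -> G -> H -> E

Answer: A G H E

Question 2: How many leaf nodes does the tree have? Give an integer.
Answer: 4

Derivation:
Leaves (nodes with no children): B, C, D, E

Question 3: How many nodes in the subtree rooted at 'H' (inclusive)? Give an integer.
Answer: 2

Derivation:
Subtree rooted at H contains: E, H
Count = 2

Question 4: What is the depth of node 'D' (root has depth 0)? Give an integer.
Answer: 1

Derivation:
Path from root to D: A -> D
Depth = number of edges = 1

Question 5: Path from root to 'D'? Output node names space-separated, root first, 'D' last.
Answer: A D

Derivation:
Walk down from root: A -> D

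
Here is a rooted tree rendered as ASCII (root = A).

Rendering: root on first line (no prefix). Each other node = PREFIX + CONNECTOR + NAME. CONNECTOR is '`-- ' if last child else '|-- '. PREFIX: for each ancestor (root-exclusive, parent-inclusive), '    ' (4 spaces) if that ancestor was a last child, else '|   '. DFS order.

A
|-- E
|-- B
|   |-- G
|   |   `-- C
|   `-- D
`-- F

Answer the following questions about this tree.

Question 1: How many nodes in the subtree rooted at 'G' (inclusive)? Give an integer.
Subtree rooted at G contains: C, G
Count = 2

Answer: 2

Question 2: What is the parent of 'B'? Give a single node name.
Answer: A

Derivation:
Scan adjacency: B appears as child of A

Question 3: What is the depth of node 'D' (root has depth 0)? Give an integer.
Path from root to D: A -> B -> D
Depth = number of edges = 2

Answer: 2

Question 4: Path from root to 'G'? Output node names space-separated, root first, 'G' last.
Walk down from root: A -> B -> G

Answer: A B G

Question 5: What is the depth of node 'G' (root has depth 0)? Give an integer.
Answer: 2

Derivation:
Path from root to G: A -> B -> G
Depth = number of edges = 2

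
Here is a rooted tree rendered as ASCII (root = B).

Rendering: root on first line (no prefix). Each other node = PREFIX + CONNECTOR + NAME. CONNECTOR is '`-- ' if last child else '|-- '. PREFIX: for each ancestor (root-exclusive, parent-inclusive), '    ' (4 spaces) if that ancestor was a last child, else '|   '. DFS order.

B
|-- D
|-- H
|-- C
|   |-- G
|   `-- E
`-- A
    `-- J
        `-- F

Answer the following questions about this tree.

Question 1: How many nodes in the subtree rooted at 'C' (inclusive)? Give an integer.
Subtree rooted at C contains: C, E, G
Count = 3

Answer: 3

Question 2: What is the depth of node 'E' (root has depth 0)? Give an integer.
Answer: 2

Derivation:
Path from root to E: B -> C -> E
Depth = number of edges = 2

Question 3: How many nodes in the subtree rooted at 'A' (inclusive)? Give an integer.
Subtree rooted at A contains: A, F, J
Count = 3

Answer: 3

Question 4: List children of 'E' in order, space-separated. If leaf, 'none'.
Node E's children (from adjacency): (leaf)

Answer: none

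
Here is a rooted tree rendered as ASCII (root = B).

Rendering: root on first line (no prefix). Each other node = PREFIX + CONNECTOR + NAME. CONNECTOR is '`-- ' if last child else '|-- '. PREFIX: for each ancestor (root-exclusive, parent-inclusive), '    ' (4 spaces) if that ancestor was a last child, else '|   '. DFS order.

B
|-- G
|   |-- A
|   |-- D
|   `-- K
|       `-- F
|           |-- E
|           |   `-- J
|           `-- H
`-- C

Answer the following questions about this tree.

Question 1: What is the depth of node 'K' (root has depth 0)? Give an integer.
Answer: 2

Derivation:
Path from root to K: B -> G -> K
Depth = number of edges = 2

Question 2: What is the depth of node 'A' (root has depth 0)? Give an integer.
Path from root to A: B -> G -> A
Depth = number of edges = 2

Answer: 2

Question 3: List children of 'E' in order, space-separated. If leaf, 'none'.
Answer: J

Derivation:
Node E's children (from adjacency): J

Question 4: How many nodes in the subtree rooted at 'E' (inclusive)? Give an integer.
Subtree rooted at E contains: E, J
Count = 2

Answer: 2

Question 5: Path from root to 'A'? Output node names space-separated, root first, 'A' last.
Answer: B G A

Derivation:
Walk down from root: B -> G -> A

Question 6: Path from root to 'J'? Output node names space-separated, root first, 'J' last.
Answer: B G K F E J

Derivation:
Walk down from root: B -> G -> K -> F -> E -> J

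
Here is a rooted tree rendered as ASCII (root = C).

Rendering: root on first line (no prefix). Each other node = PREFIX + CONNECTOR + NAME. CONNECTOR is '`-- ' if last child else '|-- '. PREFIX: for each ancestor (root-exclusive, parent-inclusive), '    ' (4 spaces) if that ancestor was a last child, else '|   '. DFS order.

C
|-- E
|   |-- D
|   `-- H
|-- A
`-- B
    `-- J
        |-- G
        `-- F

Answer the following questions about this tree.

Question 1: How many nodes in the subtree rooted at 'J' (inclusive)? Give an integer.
Subtree rooted at J contains: F, G, J
Count = 3

Answer: 3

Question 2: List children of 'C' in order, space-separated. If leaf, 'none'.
Node C's children (from adjacency): E, A, B

Answer: E A B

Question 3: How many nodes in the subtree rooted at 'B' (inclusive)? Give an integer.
Answer: 4

Derivation:
Subtree rooted at B contains: B, F, G, J
Count = 4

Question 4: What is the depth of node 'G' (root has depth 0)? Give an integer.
Path from root to G: C -> B -> J -> G
Depth = number of edges = 3

Answer: 3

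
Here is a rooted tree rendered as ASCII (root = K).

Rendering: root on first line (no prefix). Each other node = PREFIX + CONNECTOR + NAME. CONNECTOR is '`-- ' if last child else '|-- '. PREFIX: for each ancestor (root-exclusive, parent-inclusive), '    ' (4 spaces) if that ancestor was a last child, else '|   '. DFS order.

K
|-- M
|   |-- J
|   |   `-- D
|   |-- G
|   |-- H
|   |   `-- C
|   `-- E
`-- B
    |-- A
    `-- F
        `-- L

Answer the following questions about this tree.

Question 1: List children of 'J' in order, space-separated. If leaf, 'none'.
Node J's children (from adjacency): D

Answer: D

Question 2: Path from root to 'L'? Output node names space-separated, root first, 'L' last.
Answer: K B F L

Derivation:
Walk down from root: K -> B -> F -> L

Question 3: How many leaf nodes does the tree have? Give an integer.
Leaves (nodes with no children): A, C, D, E, G, L

Answer: 6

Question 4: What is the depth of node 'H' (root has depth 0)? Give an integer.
Answer: 2

Derivation:
Path from root to H: K -> M -> H
Depth = number of edges = 2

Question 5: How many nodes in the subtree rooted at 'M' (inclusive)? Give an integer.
Subtree rooted at M contains: C, D, E, G, H, J, M
Count = 7

Answer: 7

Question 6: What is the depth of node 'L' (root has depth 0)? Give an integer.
Path from root to L: K -> B -> F -> L
Depth = number of edges = 3

Answer: 3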